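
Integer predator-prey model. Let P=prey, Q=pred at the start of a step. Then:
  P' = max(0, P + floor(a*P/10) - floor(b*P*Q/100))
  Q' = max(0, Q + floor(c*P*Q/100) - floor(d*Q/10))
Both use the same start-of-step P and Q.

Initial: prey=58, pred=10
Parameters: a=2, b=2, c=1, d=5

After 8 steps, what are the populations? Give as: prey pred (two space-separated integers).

Answer: 58 10

Derivation:
Step 1: prey: 58+11-11=58; pred: 10+5-5=10
Step 2: prey: 58+11-11=58; pred: 10+5-5=10
Step 3: prey: 58+11-11=58; pred: 10+5-5=10
Step 4: prey: 58+11-11=58; pred: 10+5-5=10
Step 5: prey: 58+11-11=58; pred: 10+5-5=10
Step 6: prey: 58+11-11=58; pred: 10+5-5=10
Step 7: prey: 58+11-11=58; pred: 10+5-5=10
Step 8: prey: 58+11-11=58; pred: 10+5-5=10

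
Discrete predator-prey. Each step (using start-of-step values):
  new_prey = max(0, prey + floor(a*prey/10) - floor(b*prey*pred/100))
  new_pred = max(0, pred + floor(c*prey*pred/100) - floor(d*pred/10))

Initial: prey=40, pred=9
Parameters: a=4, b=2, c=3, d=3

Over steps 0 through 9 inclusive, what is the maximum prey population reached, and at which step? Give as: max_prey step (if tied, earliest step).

Answer: 52 2

Derivation:
Step 1: prey: 40+16-7=49; pred: 9+10-2=17
Step 2: prey: 49+19-16=52; pred: 17+24-5=36
Step 3: prey: 52+20-37=35; pred: 36+56-10=82
Step 4: prey: 35+14-57=0; pred: 82+86-24=144
Step 5: prey: 0+0-0=0; pred: 144+0-43=101
Step 6: prey: 0+0-0=0; pred: 101+0-30=71
Step 7: prey: 0+0-0=0; pred: 71+0-21=50
Step 8: prey: 0+0-0=0; pred: 50+0-15=35
Step 9: prey: 0+0-0=0; pred: 35+0-10=25
Max prey = 52 at step 2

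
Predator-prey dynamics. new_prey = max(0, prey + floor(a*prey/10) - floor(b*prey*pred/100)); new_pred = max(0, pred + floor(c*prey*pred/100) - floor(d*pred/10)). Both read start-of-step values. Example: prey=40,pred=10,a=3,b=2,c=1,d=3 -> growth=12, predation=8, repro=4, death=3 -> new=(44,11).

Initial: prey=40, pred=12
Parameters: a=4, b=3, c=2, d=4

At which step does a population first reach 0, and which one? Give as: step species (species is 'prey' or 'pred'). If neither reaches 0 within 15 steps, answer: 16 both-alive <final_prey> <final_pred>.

Answer: 16 both-alive 1 2

Derivation:
Step 1: prey: 40+16-14=42; pred: 12+9-4=17
Step 2: prey: 42+16-21=37; pred: 17+14-6=25
Step 3: prey: 37+14-27=24; pred: 25+18-10=33
Step 4: prey: 24+9-23=10; pred: 33+15-13=35
Step 5: prey: 10+4-10=4; pred: 35+7-14=28
Step 6: prey: 4+1-3=2; pred: 28+2-11=19
Step 7: prey: 2+0-1=1; pred: 19+0-7=12
Step 8: prey: 1+0-0=1; pred: 12+0-4=8
Step 9: prey: 1+0-0=1; pred: 8+0-3=5
Step 10: prey: 1+0-0=1; pred: 5+0-2=3
Step 11: prey: 1+0-0=1; pred: 3+0-1=2
Step 12: prey: 1+0-0=1; pred: 2+0-0=2
Steps 13-15: state stable at prey=1, pred=2 (no change)
No extinction within 15 steps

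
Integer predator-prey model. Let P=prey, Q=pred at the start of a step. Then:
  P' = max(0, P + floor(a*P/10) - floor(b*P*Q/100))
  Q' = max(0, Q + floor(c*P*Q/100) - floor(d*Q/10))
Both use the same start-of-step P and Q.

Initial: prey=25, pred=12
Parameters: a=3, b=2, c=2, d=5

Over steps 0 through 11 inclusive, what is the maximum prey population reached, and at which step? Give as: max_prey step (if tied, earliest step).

Answer: 34 6

Derivation:
Step 1: prey: 25+7-6=26; pred: 12+6-6=12
Step 2: prey: 26+7-6=27; pred: 12+6-6=12
Step 3: prey: 27+8-6=29; pred: 12+6-6=12
Step 4: prey: 29+8-6=31; pred: 12+6-6=12
Step 5: prey: 31+9-7=33; pred: 12+7-6=13
Step 6: prey: 33+9-8=34; pred: 13+8-6=15
Step 7: prey: 34+10-10=34; pred: 15+10-7=18
Step 8: prey: 34+10-12=32; pred: 18+12-9=21
Step 9: prey: 32+9-13=28; pred: 21+13-10=24
Step 10: prey: 28+8-13=23; pred: 24+13-12=25
Step 11: prey: 23+6-11=18; pred: 25+11-12=24
Max prey = 34 at step 6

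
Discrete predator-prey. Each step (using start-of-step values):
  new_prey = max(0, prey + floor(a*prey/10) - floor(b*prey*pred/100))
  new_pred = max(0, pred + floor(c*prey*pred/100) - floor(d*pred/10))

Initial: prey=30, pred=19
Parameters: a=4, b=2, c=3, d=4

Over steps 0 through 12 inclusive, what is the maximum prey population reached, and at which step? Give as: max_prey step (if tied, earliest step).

Answer: 31 1

Derivation:
Step 1: prey: 30+12-11=31; pred: 19+17-7=29
Step 2: prey: 31+12-17=26; pred: 29+26-11=44
Step 3: prey: 26+10-22=14; pred: 44+34-17=61
Step 4: prey: 14+5-17=2; pred: 61+25-24=62
Step 5: prey: 2+0-2=0; pred: 62+3-24=41
Step 6: prey: 0+0-0=0; pred: 41+0-16=25
Step 7: prey: 0+0-0=0; pred: 25+0-10=15
Step 8: prey: 0+0-0=0; pred: 15+0-6=9
Step 9: prey: 0+0-0=0; pred: 9+0-3=6
Step 10: prey: 0+0-0=0; pred: 6+0-2=4
Step 11: prey: 0+0-0=0; pred: 4+0-1=3
Step 12: prey: 0+0-0=0; pred: 3+0-1=2
Max prey = 31 at step 1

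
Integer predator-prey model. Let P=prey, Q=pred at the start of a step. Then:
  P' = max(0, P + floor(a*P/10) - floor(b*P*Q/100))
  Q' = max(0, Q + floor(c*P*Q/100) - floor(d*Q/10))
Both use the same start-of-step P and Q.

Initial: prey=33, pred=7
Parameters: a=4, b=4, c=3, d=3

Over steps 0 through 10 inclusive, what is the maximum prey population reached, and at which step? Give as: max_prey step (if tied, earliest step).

Answer: 37 1

Derivation:
Step 1: prey: 33+13-9=37; pred: 7+6-2=11
Step 2: prey: 37+14-16=35; pred: 11+12-3=20
Step 3: prey: 35+14-28=21; pred: 20+21-6=35
Step 4: prey: 21+8-29=0; pred: 35+22-10=47
Step 5: prey: 0+0-0=0; pred: 47+0-14=33
Step 6: prey: 0+0-0=0; pred: 33+0-9=24
Step 7: prey: 0+0-0=0; pred: 24+0-7=17
Step 8: prey: 0+0-0=0; pred: 17+0-5=12
Step 9: prey: 0+0-0=0; pred: 12+0-3=9
Step 10: prey: 0+0-0=0; pred: 9+0-2=7
Max prey = 37 at step 1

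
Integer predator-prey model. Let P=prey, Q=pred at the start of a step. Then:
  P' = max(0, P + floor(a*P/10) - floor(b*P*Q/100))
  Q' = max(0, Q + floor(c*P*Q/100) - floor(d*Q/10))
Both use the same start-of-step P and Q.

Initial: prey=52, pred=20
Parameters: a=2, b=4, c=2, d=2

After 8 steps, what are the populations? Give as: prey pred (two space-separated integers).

Step 1: prey: 52+10-41=21; pred: 20+20-4=36
Step 2: prey: 21+4-30=0; pred: 36+15-7=44
Step 3: prey: 0+0-0=0; pred: 44+0-8=36
Step 4: prey: 0+0-0=0; pred: 36+0-7=29
Step 5: prey: 0+0-0=0; pred: 29+0-5=24
Step 6: prey: 0+0-0=0; pred: 24+0-4=20
Step 7: prey: 0+0-0=0; pred: 20+0-4=16
Step 8: prey: 0+0-0=0; pred: 16+0-3=13

Answer: 0 13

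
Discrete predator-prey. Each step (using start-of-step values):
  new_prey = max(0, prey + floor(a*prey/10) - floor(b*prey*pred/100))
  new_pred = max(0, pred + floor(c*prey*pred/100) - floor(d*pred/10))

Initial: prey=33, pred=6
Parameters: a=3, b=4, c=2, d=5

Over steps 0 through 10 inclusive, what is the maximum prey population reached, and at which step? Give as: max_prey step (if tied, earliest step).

Step 1: prey: 33+9-7=35; pred: 6+3-3=6
Step 2: prey: 35+10-8=37; pred: 6+4-3=7
Step 3: prey: 37+11-10=38; pred: 7+5-3=9
Step 4: prey: 38+11-13=36; pred: 9+6-4=11
Step 5: prey: 36+10-15=31; pred: 11+7-5=13
Step 6: prey: 31+9-16=24; pred: 13+8-6=15
Step 7: prey: 24+7-14=17; pred: 15+7-7=15
Step 8: prey: 17+5-10=12; pred: 15+5-7=13
Step 9: prey: 12+3-6=9; pred: 13+3-6=10
Step 10: prey: 9+2-3=8; pred: 10+1-5=6
Max prey = 38 at step 3

Answer: 38 3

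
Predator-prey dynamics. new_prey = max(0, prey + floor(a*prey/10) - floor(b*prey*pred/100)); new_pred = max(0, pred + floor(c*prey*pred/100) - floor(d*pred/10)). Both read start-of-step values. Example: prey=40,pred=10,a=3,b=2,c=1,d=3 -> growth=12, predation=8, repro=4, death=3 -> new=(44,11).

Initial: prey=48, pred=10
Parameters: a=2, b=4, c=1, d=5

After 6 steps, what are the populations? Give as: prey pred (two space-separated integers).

Answer: 30 2

Derivation:
Step 1: prey: 48+9-19=38; pred: 10+4-5=9
Step 2: prey: 38+7-13=32; pred: 9+3-4=8
Step 3: prey: 32+6-10=28; pred: 8+2-4=6
Step 4: prey: 28+5-6=27; pred: 6+1-3=4
Step 5: prey: 27+5-4=28; pred: 4+1-2=3
Step 6: prey: 28+5-3=30; pred: 3+0-1=2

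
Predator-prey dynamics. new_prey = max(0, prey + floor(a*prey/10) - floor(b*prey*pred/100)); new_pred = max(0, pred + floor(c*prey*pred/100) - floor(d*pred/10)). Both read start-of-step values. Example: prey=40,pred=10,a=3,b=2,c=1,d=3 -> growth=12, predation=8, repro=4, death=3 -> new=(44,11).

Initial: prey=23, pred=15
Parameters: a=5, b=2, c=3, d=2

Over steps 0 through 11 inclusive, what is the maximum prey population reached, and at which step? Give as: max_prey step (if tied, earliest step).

Step 1: prey: 23+11-6=28; pred: 15+10-3=22
Step 2: prey: 28+14-12=30; pred: 22+18-4=36
Step 3: prey: 30+15-21=24; pred: 36+32-7=61
Step 4: prey: 24+12-29=7; pred: 61+43-12=92
Step 5: prey: 7+3-12=0; pred: 92+19-18=93
Step 6: prey: 0+0-0=0; pred: 93+0-18=75
Step 7: prey: 0+0-0=0; pred: 75+0-15=60
Step 8: prey: 0+0-0=0; pred: 60+0-12=48
Step 9: prey: 0+0-0=0; pred: 48+0-9=39
Step 10: prey: 0+0-0=0; pred: 39+0-7=32
Step 11: prey: 0+0-0=0; pred: 32+0-6=26
Max prey = 30 at step 2

Answer: 30 2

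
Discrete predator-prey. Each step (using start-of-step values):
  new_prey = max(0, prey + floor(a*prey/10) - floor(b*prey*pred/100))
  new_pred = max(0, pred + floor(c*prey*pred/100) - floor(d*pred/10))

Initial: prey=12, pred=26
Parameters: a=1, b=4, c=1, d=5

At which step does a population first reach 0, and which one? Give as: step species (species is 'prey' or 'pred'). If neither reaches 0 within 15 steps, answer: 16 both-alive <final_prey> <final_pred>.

Answer: 16 both-alive 1 1

Derivation:
Step 1: prey: 12+1-12=1; pred: 26+3-13=16
Step 2: prey: 1+0-0=1; pred: 16+0-8=8
Step 3: prey: 1+0-0=1; pred: 8+0-4=4
Step 4: prey: 1+0-0=1; pred: 4+0-2=2
Step 5: prey: 1+0-0=1; pred: 2+0-1=1
Step 6: prey: 1+0-0=1; pred: 1+0-0=1
Steps 7-15: state stable at prey=1, pred=1 (no change)
No extinction within 15 steps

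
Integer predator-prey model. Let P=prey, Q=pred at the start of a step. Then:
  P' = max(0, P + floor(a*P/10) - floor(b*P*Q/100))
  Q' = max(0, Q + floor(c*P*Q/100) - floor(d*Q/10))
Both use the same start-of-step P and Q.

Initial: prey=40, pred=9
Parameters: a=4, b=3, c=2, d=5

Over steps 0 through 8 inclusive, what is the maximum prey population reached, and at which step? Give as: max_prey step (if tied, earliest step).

Answer: 48 2

Derivation:
Step 1: prey: 40+16-10=46; pred: 9+7-4=12
Step 2: prey: 46+18-16=48; pred: 12+11-6=17
Step 3: prey: 48+19-24=43; pred: 17+16-8=25
Step 4: prey: 43+17-32=28; pred: 25+21-12=34
Step 5: prey: 28+11-28=11; pred: 34+19-17=36
Step 6: prey: 11+4-11=4; pred: 36+7-18=25
Step 7: prey: 4+1-3=2; pred: 25+2-12=15
Step 8: prey: 2+0-0=2; pred: 15+0-7=8
Max prey = 48 at step 2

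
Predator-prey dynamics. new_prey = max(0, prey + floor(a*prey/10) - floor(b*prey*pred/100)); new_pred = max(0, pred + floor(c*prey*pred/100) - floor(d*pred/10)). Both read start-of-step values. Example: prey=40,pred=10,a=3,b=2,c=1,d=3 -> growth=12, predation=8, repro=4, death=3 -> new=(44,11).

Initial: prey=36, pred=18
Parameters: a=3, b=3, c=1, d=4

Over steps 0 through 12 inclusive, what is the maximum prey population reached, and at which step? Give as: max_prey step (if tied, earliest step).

Step 1: prey: 36+10-19=27; pred: 18+6-7=17
Step 2: prey: 27+8-13=22; pred: 17+4-6=15
Step 3: prey: 22+6-9=19; pred: 15+3-6=12
Step 4: prey: 19+5-6=18; pred: 12+2-4=10
Step 5: prey: 18+5-5=18; pred: 10+1-4=7
Step 6: prey: 18+5-3=20; pred: 7+1-2=6
Step 7: prey: 20+6-3=23; pred: 6+1-2=5
Step 8: prey: 23+6-3=26; pred: 5+1-2=4
Step 9: prey: 26+7-3=30; pred: 4+1-1=4
Step 10: prey: 30+9-3=36; pred: 4+1-1=4
Step 11: prey: 36+10-4=42; pred: 4+1-1=4
Step 12: prey: 42+12-5=49; pred: 4+1-1=4
Max prey = 49 at step 12

Answer: 49 12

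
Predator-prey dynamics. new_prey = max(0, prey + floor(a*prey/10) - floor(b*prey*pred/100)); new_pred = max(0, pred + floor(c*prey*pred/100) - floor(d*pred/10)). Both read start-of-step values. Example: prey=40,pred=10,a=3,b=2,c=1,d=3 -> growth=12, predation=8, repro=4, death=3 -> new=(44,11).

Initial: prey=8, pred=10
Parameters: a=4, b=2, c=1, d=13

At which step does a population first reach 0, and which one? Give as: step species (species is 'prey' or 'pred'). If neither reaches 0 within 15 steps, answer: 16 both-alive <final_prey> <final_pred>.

Step 1: prey: 8+3-1=10; pred: 10+0-13=0
First extinction: pred at step 1

Answer: 1 pred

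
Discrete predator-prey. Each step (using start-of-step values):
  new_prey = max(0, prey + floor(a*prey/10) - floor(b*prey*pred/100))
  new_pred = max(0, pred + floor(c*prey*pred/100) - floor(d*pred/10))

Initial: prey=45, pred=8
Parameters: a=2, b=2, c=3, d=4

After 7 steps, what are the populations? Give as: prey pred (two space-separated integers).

Answer: 0 19

Derivation:
Step 1: prey: 45+9-7=47; pred: 8+10-3=15
Step 2: prey: 47+9-14=42; pred: 15+21-6=30
Step 3: prey: 42+8-25=25; pred: 30+37-12=55
Step 4: prey: 25+5-27=3; pred: 55+41-22=74
Step 5: prey: 3+0-4=0; pred: 74+6-29=51
Step 6: prey: 0+0-0=0; pred: 51+0-20=31
Step 7: prey: 0+0-0=0; pred: 31+0-12=19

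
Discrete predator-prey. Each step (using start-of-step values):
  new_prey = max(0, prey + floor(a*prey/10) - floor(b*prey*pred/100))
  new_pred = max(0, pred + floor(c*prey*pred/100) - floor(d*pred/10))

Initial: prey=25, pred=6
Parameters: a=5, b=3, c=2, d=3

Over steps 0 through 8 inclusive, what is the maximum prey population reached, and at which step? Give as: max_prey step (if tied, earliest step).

Step 1: prey: 25+12-4=33; pred: 6+3-1=8
Step 2: prey: 33+16-7=42; pred: 8+5-2=11
Step 3: prey: 42+21-13=50; pred: 11+9-3=17
Step 4: prey: 50+25-25=50; pred: 17+17-5=29
Step 5: prey: 50+25-43=32; pred: 29+29-8=50
Step 6: prey: 32+16-48=0; pred: 50+32-15=67
Step 7: prey: 0+0-0=0; pred: 67+0-20=47
Step 8: prey: 0+0-0=0; pred: 47+0-14=33
Max prey = 50 at step 3

Answer: 50 3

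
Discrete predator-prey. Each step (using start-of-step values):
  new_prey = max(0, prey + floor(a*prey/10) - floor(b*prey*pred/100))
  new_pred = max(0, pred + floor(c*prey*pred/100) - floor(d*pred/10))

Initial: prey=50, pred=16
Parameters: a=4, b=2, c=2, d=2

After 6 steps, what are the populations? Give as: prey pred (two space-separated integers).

Answer: 0 63

Derivation:
Step 1: prey: 50+20-16=54; pred: 16+16-3=29
Step 2: prey: 54+21-31=44; pred: 29+31-5=55
Step 3: prey: 44+17-48=13; pred: 55+48-11=92
Step 4: prey: 13+5-23=0; pred: 92+23-18=97
Step 5: prey: 0+0-0=0; pred: 97+0-19=78
Step 6: prey: 0+0-0=0; pred: 78+0-15=63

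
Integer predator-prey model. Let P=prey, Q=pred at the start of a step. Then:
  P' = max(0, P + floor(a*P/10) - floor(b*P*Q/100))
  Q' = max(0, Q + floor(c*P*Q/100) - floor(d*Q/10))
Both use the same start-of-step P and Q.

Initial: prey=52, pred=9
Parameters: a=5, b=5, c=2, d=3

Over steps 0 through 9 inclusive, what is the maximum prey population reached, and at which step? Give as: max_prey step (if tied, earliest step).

Answer: 55 1

Derivation:
Step 1: prey: 52+26-23=55; pred: 9+9-2=16
Step 2: prey: 55+27-44=38; pred: 16+17-4=29
Step 3: prey: 38+19-55=2; pred: 29+22-8=43
Step 4: prey: 2+1-4=0; pred: 43+1-12=32
Step 5: prey: 0+0-0=0; pred: 32+0-9=23
Step 6: prey: 0+0-0=0; pred: 23+0-6=17
Step 7: prey: 0+0-0=0; pred: 17+0-5=12
Step 8: prey: 0+0-0=0; pred: 12+0-3=9
Step 9: prey: 0+0-0=0; pred: 9+0-2=7
Max prey = 55 at step 1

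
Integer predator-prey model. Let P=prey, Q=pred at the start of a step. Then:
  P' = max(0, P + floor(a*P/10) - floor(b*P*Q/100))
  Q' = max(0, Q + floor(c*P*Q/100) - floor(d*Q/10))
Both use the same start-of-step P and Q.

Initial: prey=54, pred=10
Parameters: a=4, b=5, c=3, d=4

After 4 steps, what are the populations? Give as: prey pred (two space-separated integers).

Answer: 0 29

Derivation:
Step 1: prey: 54+21-27=48; pred: 10+16-4=22
Step 2: prey: 48+19-52=15; pred: 22+31-8=45
Step 3: prey: 15+6-33=0; pred: 45+20-18=47
Step 4: prey: 0+0-0=0; pred: 47+0-18=29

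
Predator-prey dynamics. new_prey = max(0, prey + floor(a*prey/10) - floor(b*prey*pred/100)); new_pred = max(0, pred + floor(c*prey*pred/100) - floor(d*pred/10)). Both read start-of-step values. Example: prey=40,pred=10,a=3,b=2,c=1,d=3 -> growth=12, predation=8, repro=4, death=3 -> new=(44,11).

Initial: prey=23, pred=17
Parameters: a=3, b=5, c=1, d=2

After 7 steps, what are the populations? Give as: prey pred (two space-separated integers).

Answer: 1 6

Derivation:
Step 1: prey: 23+6-19=10; pred: 17+3-3=17
Step 2: prey: 10+3-8=5; pred: 17+1-3=15
Step 3: prey: 5+1-3=3; pred: 15+0-3=12
Step 4: prey: 3+0-1=2; pred: 12+0-2=10
Step 5: prey: 2+0-1=1; pred: 10+0-2=8
Step 6: prey: 1+0-0=1; pred: 8+0-1=7
Step 7: prey: 1+0-0=1; pred: 7+0-1=6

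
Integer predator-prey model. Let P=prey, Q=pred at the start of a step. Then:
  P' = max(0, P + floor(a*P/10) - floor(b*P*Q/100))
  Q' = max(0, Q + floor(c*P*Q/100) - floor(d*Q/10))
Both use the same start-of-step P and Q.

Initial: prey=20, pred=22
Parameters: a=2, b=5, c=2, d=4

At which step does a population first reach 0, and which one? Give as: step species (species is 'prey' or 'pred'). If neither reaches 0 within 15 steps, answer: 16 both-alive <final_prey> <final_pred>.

Step 1: prey: 20+4-22=2; pred: 22+8-8=22
Step 2: prey: 2+0-2=0; pred: 22+0-8=14
First extinction: prey at step 2

Answer: 2 prey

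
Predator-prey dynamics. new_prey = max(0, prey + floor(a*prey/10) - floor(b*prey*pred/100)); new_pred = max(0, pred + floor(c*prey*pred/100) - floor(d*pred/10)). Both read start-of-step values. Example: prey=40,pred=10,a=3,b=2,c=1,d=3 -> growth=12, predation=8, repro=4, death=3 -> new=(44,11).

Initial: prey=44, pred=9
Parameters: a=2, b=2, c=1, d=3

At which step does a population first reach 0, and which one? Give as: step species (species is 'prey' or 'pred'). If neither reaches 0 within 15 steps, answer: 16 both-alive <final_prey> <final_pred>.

Step 1: prey: 44+8-7=45; pred: 9+3-2=10
Step 2: prey: 45+9-9=45; pred: 10+4-3=11
Step 3: prey: 45+9-9=45; pred: 11+4-3=12
Step 4: prey: 45+9-10=44; pred: 12+5-3=14
Step 5: prey: 44+8-12=40; pred: 14+6-4=16
Step 6: prey: 40+8-12=36; pred: 16+6-4=18
Step 7: prey: 36+7-12=31; pred: 18+6-5=19
Step 8: prey: 31+6-11=26; pred: 19+5-5=19
Step 9: prey: 26+5-9=22; pred: 19+4-5=18
Step 10: prey: 22+4-7=19; pred: 18+3-5=16
Step 11: prey: 19+3-6=16; pred: 16+3-4=15
Step 12: prey: 16+3-4=15; pred: 15+2-4=13
Step 13: prey: 15+3-3=15; pred: 13+1-3=11
Step 14: prey: 15+3-3=15; pred: 11+1-3=9
Step 15: prey: 15+3-2=16; pred: 9+1-2=8
No extinction within 15 steps

Answer: 16 both-alive 16 8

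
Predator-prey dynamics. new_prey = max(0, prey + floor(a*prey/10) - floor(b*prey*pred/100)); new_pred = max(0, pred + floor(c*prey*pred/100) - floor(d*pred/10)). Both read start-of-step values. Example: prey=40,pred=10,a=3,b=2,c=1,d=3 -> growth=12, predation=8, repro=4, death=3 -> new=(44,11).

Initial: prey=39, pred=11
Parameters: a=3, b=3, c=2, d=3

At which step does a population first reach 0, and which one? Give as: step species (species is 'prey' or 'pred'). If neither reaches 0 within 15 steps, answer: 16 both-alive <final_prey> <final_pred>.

Answer: 16 both-alive 1 3

Derivation:
Step 1: prey: 39+11-12=38; pred: 11+8-3=16
Step 2: prey: 38+11-18=31; pred: 16+12-4=24
Step 3: prey: 31+9-22=18; pred: 24+14-7=31
Step 4: prey: 18+5-16=7; pred: 31+11-9=33
Step 5: prey: 7+2-6=3; pred: 33+4-9=28
Step 6: prey: 3+0-2=1; pred: 28+1-8=21
Step 7: prey: 1+0-0=1; pred: 21+0-6=15
Step 8: prey: 1+0-0=1; pred: 15+0-4=11
Step 9: prey: 1+0-0=1; pred: 11+0-3=8
Step 10: prey: 1+0-0=1; pred: 8+0-2=6
Step 11: prey: 1+0-0=1; pred: 6+0-1=5
Step 12: prey: 1+0-0=1; pred: 5+0-1=4
Step 13: prey: 1+0-0=1; pred: 4+0-1=3
Step 14: prey: 1+0-0=1; pred: 3+0-0=3
Steps 15-15: state stable at prey=1, pred=3 (no change)
No extinction within 15 steps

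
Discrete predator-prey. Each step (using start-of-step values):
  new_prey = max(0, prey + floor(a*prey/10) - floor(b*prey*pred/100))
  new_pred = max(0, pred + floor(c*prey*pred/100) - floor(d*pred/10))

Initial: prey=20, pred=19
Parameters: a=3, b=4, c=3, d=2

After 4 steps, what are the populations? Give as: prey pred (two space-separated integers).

Answer: 0 21

Derivation:
Step 1: prey: 20+6-15=11; pred: 19+11-3=27
Step 2: prey: 11+3-11=3; pred: 27+8-5=30
Step 3: prey: 3+0-3=0; pred: 30+2-6=26
Step 4: prey: 0+0-0=0; pred: 26+0-5=21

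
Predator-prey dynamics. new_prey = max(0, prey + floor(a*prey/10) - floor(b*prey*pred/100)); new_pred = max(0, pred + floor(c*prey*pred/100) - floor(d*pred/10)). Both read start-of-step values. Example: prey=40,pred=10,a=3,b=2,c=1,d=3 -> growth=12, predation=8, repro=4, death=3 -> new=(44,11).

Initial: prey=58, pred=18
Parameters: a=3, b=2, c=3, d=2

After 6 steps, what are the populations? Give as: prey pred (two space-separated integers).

Step 1: prey: 58+17-20=55; pred: 18+31-3=46
Step 2: prey: 55+16-50=21; pred: 46+75-9=112
Step 3: prey: 21+6-47=0; pred: 112+70-22=160
Step 4: prey: 0+0-0=0; pred: 160+0-32=128
Step 5: prey: 0+0-0=0; pred: 128+0-25=103
Step 6: prey: 0+0-0=0; pred: 103+0-20=83

Answer: 0 83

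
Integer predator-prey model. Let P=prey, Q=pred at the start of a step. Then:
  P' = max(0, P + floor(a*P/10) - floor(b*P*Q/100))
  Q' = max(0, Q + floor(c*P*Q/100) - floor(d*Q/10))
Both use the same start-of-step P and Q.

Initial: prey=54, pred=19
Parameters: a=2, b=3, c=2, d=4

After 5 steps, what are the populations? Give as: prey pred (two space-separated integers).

Step 1: prey: 54+10-30=34; pred: 19+20-7=32
Step 2: prey: 34+6-32=8; pred: 32+21-12=41
Step 3: prey: 8+1-9=0; pred: 41+6-16=31
Step 4: prey: 0+0-0=0; pred: 31+0-12=19
Step 5: prey: 0+0-0=0; pred: 19+0-7=12

Answer: 0 12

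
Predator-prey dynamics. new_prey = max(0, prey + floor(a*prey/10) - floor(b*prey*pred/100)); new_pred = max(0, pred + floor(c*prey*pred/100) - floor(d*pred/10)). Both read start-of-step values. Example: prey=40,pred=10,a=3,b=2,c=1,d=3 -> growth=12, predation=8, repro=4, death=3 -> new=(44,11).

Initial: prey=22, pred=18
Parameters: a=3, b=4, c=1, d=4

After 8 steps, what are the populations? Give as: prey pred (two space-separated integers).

Step 1: prey: 22+6-15=13; pred: 18+3-7=14
Step 2: prey: 13+3-7=9; pred: 14+1-5=10
Step 3: prey: 9+2-3=8; pred: 10+0-4=6
Step 4: prey: 8+2-1=9; pred: 6+0-2=4
Step 5: prey: 9+2-1=10; pred: 4+0-1=3
Step 6: prey: 10+3-1=12; pred: 3+0-1=2
Step 7: prey: 12+3-0=15; pred: 2+0-0=2
Step 8: prey: 15+4-1=18; pred: 2+0-0=2

Answer: 18 2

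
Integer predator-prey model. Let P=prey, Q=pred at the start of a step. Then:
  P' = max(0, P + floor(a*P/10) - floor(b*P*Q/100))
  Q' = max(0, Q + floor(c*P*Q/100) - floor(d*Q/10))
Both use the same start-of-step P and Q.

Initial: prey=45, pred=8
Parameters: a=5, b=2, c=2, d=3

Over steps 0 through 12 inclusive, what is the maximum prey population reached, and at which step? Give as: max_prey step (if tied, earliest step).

Step 1: prey: 45+22-7=60; pred: 8+7-2=13
Step 2: prey: 60+30-15=75; pred: 13+15-3=25
Step 3: prey: 75+37-37=75; pred: 25+37-7=55
Step 4: prey: 75+37-82=30; pred: 55+82-16=121
Step 5: prey: 30+15-72=0; pred: 121+72-36=157
Step 6: prey: 0+0-0=0; pred: 157+0-47=110
Step 7: prey: 0+0-0=0; pred: 110+0-33=77
Step 8: prey: 0+0-0=0; pred: 77+0-23=54
Step 9: prey: 0+0-0=0; pred: 54+0-16=38
Step 10: prey: 0+0-0=0; pred: 38+0-11=27
Step 11: prey: 0+0-0=0; pred: 27+0-8=19
Step 12: prey: 0+0-0=0; pred: 19+0-5=14
Max prey = 75 at step 2

Answer: 75 2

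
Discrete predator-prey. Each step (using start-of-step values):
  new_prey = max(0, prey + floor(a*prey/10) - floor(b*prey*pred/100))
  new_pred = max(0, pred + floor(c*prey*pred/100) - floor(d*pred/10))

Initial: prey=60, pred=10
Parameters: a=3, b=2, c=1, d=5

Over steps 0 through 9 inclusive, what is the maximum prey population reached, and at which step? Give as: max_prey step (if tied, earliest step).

Step 1: prey: 60+18-12=66; pred: 10+6-5=11
Step 2: prey: 66+19-14=71; pred: 11+7-5=13
Step 3: prey: 71+21-18=74; pred: 13+9-6=16
Step 4: prey: 74+22-23=73; pred: 16+11-8=19
Step 5: prey: 73+21-27=67; pred: 19+13-9=23
Step 6: prey: 67+20-30=57; pred: 23+15-11=27
Step 7: prey: 57+17-30=44; pred: 27+15-13=29
Step 8: prey: 44+13-25=32; pred: 29+12-14=27
Step 9: prey: 32+9-17=24; pred: 27+8-13=22
Max prey = 74 at step 3

Answer: 74 3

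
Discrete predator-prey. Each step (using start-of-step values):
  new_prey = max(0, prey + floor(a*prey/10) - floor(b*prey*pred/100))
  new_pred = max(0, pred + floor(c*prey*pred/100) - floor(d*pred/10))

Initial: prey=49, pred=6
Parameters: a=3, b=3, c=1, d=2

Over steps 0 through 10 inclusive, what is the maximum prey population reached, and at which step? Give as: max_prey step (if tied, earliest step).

Step 1: prey: 49+14-8=55; pred: 6+2-1=7
Step 2: prey: 55+16-11=60; pred: 7+3-1=9
Step 3: prey: 60+18-16=62; pred: 9+5-1=13
Step 4: prey: 62+18-24=56; pred: 13+8-2=19
Step 5: prey: 56+16-31=41; pred: 19+10-3=26
Step 6: prey: 41+12-31=22; pred: 26+10-5=31
Step 7: prey: 22+6-20=8; pred: 31+6-6=31
Step 8: prey: 8+2-7=3; pred: 31+2-6=27
Step 9: prey: 3+0-2=1; pred: 27+0-5=22
Step 10: prey: 1+0-0=1; pred: 22+0-4=18
Max prey = 62 at step 3

Answer: 62 3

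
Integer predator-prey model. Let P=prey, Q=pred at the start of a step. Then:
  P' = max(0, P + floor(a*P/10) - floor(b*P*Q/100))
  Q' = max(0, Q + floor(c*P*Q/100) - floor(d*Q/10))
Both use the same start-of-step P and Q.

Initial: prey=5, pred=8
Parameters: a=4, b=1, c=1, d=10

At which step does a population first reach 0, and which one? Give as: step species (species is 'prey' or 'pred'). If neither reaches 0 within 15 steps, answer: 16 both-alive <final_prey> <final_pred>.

Answer: 1 pred

Derivation:
Step 1: prey: 5+2-0=7; pred: 8+0-8=0
First extinction: pred at step 1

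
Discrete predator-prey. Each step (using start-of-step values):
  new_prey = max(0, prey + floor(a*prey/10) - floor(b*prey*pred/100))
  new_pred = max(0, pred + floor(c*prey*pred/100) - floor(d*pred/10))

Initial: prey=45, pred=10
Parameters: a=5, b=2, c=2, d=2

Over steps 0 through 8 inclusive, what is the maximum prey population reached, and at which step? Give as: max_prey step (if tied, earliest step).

Answer: 68 2

Derivation:
Step 1: prey: 45+22-9=58; pred: 10+9-2=17
Step 2: prey: 58+29-19=68; pred: 17+19-3=33
Step 3: prey: 68+34-44=58; pred: 33+44-6=71
Step 4: prey: 58+29-82=5; pred: 71+82-14=139
Step 5: prey: 5+2-13=0; pred: 139+13-27=125
Step 6: prey: 0+0-0=0; pred: 125+0-25=100
Step 7: prey: 0+0-0=0; pred: 100+0-20=80
Step 8: prey: 0+0-0=0; pred: 80+0-16=64
Max prey = 68 at step 2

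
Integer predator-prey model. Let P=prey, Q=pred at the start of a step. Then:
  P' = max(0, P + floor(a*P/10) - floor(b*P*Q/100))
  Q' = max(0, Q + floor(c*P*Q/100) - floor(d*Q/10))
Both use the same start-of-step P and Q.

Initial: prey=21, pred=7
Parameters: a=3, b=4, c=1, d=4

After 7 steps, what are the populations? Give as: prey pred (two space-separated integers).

Answer: 41 4

Derivation:
Step 1: prey: 21+6-5=22; pred: 7+1-2=6
Step 2: prey: 22+6-5=23; pred: 6+1-2=5
Step 3: prey: 23+6-4=25; pred: 5+1-2=4
Step 4: prey: 25+7-4=28; pred: 4+1-1=4
Step 5: prey: 28+8-4=32; pred: 4+1-1=4
Step 6: prey: 32+9-5=36; pred: 4+1-1=4
Step 7: prey: 36+10-5=41; pred: 4+1-1=4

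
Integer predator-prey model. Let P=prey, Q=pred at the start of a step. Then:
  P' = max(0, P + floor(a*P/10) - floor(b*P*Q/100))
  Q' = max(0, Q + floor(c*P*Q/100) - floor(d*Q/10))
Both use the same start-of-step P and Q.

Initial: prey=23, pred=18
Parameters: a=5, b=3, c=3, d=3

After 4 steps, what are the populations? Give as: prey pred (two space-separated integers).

Step 1: prey: 23+11-12=22; pred: 18+12-5=25
Step 2: prey: 22+11-16=17; pred: 25+16-7=34
Step 3: prey: 17+8-17=8; pred: 34+17-10=41
Step 4: prey: 8+4-9=3; pred: 41+9-12=38

Answer: 3 38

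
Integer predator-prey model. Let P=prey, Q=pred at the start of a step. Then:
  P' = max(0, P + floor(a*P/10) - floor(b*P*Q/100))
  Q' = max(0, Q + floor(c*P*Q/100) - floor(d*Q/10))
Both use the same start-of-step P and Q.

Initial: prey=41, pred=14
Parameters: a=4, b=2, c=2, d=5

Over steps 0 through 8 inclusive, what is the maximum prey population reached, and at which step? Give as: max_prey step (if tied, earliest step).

Answer: 48 2

Derivation:
Step 1: prey: 41+16-11=46; pred: 14+11-7=18
Step 2: prey: 46+18-16=48; pred: 18+16-9=25
Step 3: prey: 48+19-24=43; pred: 25+24-12=37
Step 4: prey: 43+17-31=29; pred: 37+31-18=50
Step 5: prey: 29+11-29=11; pred: 50+29-25=54
Step 6: prey: 11+4-11=4; pred: 54+11-27=38
Step 7: prey: 4+1-3=2; pred: 38+3-19=22
Step 8: prey: 2+0-0=2; pred: 22+0-11=11
Max prey = 48 at step 2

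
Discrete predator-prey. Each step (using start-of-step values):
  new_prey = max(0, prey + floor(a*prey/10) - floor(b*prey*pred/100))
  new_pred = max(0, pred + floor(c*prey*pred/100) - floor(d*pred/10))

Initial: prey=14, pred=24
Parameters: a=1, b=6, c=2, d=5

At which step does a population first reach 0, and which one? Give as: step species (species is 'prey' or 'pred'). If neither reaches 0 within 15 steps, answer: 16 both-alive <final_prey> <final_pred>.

Step 1: prey: 14+1-20=0; pred: 24+6-12=18
First extinction: prey at step 1

Answer: 1 prey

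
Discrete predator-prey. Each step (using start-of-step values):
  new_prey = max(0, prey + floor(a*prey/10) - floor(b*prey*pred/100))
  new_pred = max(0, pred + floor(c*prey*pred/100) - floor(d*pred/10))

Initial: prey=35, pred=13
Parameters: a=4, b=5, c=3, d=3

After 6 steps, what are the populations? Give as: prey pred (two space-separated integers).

Step 1: prey: 35+14-22=27; pred: 13+13-3=23
Step 2: prey: 27+10-31=6; pred: 23+18-6=35
Step 3: prey: 6+2-10=0; pred: 35+6-10=31
Step 4: prey: 0+0-0=0; pred: 31+0-9=22
Step 5: prey: 0+0-0=0; pred: 22+0-6=16
Step 6: prey: 0+0-0=0; pred: 16+0-4=12

Answer: 0 12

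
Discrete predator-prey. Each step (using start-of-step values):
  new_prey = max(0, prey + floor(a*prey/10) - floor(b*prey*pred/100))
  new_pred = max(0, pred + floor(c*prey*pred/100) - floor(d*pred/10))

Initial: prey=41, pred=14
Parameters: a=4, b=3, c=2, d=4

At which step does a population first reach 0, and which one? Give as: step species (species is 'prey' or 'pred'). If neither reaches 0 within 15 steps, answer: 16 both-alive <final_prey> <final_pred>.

Answer: 16 both-alive 2 2

Derivation:
Step 1: prey: 41+16-17=40; pred: 14+11-5=20
Step 2: prey: 40+16-24=32; pred: 20+16-8=28
Step 3: prey: 32+12-26=18; pred: 28+17-11=34
Step 4: prey: 18+7-18=7; pred: 34+12-13=33
Step 5: prey: 7+2-6=3; pred: 33+4-13=24
Step 6: prey: 3+1-2=2; pred: 24+1-9=16
Step 7: prey: 2+0-0=2; pred: 16+0-6=10
Step 8: prey: 2+0-0=2; pred: 10+0-4=6
Step 9: prey: 2+0-0=2; pred: 6+0-2=4
Step 10: prey: 2+0-0=2; pred: 4+0-1=3
Step 11: prey: 2+0-0=2; pred: 3+0-1=2
Step 12: prey: 2+0-0=2; pred: 2+0-0=2
Steps 13-15: state stable at prey=2, pred=2 (no change)
No extinction within 15 steps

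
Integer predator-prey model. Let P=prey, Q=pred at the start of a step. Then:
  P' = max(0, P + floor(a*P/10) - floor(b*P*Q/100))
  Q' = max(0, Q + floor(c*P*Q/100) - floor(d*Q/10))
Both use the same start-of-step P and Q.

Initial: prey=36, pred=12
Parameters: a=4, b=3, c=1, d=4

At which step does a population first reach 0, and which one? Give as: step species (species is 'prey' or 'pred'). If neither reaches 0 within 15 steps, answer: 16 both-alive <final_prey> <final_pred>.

Step 1: prey: 36+14-12=38; pred: 12+4-4=12
Step 2: prey: 38+15-13=40; pred: 12+4-4=12
Step 3: prey: 40+16-14=42; pred: 12+4-4=12
Step 4: prey: 42+16-15=43; pred: 12+5-4=13
Step 5: prey: 43+17-16=44; pred: 13+5-5=13
Step 6: prey: 44+17-17=44; pred: 13+5-5=13
Steps 7-15: state stable at prey=44, pred=13 (no change)
No extinction within 15 steps

Answer: 16 both-alive 44 13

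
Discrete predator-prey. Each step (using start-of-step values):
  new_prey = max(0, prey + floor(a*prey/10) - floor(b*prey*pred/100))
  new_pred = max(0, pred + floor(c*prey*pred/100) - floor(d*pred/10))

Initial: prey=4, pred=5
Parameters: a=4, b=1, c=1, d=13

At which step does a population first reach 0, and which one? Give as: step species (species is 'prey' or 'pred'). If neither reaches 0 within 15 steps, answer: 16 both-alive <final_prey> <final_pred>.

Answer: 1 pred

Derivation:
Step 1: prey: 4+1-0=5; pred: 5+0-6=0
First extinction: pred at step 1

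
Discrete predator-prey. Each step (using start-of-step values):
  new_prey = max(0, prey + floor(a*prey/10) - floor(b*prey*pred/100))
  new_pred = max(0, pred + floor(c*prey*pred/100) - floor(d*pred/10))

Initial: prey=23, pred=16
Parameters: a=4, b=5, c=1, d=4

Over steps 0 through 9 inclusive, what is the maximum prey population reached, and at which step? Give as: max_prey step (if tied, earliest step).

Answer: 37 9

Derivation:
Step 1: prey: 23+9-18=14; pred: 16+3-6=13
Step 2: prey: 14+5-9=10; pred: 13+1-5=9
Step 3: prey: 10+4-4=10; pred: 9+0-3=6
Step 4: prey: 10+4-3=11; pred: 6+0-2=4
Step 5: prey: 11+4-2=13; pred: 4+0-1=3
Step 6: prey: 13+5-1=17; pred: 3+0-1=2
Step 7: prey: 17+6-1=22; pred: 2+0-0=2
Step 8: prey: 22+8-2=28; pred: 2+0-0=2
Step 9: prey: 28+11-2=37; pred: 2+0-0=2
Max prey = 37 at step 9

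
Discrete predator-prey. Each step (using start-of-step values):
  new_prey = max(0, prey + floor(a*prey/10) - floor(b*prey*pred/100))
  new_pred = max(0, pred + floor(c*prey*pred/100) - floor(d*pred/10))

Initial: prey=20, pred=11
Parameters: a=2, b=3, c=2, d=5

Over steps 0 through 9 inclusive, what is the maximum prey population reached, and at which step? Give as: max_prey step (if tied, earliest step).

Answer: 28 9

Derivation:
Step 1: prey: 20+4-6=18; pred: 11+4-5=10
Step 2: prey: 18+3-5=16; pred: 10+3-5=8
Step 3: prey: 16+3-3=16; pred: 8+2-4=6
Step 4: prey: 16+3-2=17; pred: 6+1-3=4
Step 5: prey: 17+3-2=18; pred: 4+1-2=3
Step 6: prey: 18+3-1=20; pred: 3+1-1=3
Step 7: prey: 20+4-1=23; pred: 3+1-1=3
Step 8: prey: 23+4-2=25; pred: 3+1-1=3
Step 9: prey: 25+5-2=28; pred: 3+1-1=3
Max prey = 28 at step 9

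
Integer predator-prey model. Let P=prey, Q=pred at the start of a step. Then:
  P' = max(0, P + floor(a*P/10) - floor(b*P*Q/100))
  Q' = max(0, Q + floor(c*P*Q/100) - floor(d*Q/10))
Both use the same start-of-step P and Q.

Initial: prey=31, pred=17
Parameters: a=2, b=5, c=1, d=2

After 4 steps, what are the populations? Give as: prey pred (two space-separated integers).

Answer: 1 12

Derivation:
Step 1: prey: 31+6-26=11; pred: 17+5-3=19
Step 2: prey: 11+2-10=3; pred: 19+2-3=18
Step 3: prey: 3+0-2=1; pred: 18+0-3=15
Step 4: prey: 1+0-0=1; pred: 15+0-3=12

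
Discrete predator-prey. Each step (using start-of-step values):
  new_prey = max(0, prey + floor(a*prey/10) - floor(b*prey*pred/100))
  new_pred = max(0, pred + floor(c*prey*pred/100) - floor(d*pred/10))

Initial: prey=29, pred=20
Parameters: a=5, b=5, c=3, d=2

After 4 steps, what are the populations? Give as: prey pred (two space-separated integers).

Step 1: prey: 29+14-29=14; pred: 20+17-4=33
Step 2: prey: 14+7-23=0; pred: 33+13-6=40
Step 3: prey: 0+0-0=0; pred: 40+0-8=32
Step 4: prey: 0+0-0=0; pred: 32+0-6=26

Answer: 0 26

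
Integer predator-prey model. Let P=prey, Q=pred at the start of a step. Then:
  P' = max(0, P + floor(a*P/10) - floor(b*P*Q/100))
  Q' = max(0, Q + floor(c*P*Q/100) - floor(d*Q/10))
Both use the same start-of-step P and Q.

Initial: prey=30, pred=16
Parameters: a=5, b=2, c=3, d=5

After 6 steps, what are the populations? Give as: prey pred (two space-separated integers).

Step 1: prey: 30+15-9=36; pred: 16+14-8=22
Step 2: prey: 36+18-15=39; pred: 22+23-11=34
Step 3: prey: 39+19-26=32; pred: 34+39-17=56
Step 4: prey: 32+16-35=13; pred: 56+53-28=81
Step 5: prey: 13+6-21=0; pred: 81+31-40=72
Step 6: prey: 0+0-0=0; pred: 72+0-36=36

Answer: 0 36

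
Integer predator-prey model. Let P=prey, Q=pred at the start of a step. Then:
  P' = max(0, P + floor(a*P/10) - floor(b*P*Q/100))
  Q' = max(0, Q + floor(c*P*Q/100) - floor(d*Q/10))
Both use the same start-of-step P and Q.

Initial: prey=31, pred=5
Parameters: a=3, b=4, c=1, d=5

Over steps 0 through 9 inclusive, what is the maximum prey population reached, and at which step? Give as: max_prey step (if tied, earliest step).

Step 1: prey: 31+9-6=34; pred: 5+1-2=4
Step 2: prey: 34+10-5=39; pred: 4+1-2=3
Step 3: prey: 39+11-4=46; pred: 3+1-1=3
Step 4: prey: 46+13-5=54; pred: 3+1-1=3
Step 5: prey: 54+16-6=64; pred: 3+1-1=3
Step 6: prey: 64+19-7=76; pred: 3+1-1=3
Step 7: prey: 76+22-9=89; pred: 3+2-1=4
Step 8: prey: 89+26-14=101; pred: 4+3-2=5
Step 9: prey: 101+30-20=111; pred: 5+5-2=8
Max prey = 111 at step 9

Answer: 111 9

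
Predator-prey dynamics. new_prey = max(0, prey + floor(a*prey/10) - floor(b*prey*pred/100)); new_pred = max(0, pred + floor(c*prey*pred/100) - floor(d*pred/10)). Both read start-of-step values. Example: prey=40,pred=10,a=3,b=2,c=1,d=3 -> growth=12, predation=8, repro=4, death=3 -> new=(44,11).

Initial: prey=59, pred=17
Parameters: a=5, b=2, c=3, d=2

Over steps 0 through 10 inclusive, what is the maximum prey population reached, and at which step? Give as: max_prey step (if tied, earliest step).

Answer: 68 1

Derivation:
Step 1: prey: 59+29-20=68; pred: 17+30-3=44
Step 2: prey: 68+34-59=43; pred: 44+89-8=125
Step 3: prey: 43+21-107=0; pred: 125+161-25=261
Step 4: prey: 0+0-0=0; pred: 261+0-52=209
Step 5: prey: 0+0-0=0; pred: 209+0-41=168
Step 6: prey: 0+0-0=0; pred: 168+0-33=135
Step 7: prey: 0+0-0=0; pred: 135+0-27=108
Step 8: prey: 0+0-0=0; pred: 108+0-21=87
Step 9: prey: 0+0-0=0; pred: 87+0-17=70
Step 10: prey: 0+0-0=0; pred: 70+0-14=56
Max prey = 68 at step 1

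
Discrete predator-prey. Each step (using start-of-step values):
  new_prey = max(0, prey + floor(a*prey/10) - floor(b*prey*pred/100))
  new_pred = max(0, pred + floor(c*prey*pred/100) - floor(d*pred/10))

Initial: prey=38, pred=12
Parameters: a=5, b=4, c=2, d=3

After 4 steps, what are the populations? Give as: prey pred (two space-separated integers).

Step 1: prey: 38+19-18=39; pred: 12+9-3=18
Step 2: prey: 39+19-28=30; pred: 18+14-5=27
Step 3: prey: 30+15-32=13; pred: 27+16-8=35
Step 4: prey: 13+6-18=1; pred: 35+9-10=34

Answer: 1 34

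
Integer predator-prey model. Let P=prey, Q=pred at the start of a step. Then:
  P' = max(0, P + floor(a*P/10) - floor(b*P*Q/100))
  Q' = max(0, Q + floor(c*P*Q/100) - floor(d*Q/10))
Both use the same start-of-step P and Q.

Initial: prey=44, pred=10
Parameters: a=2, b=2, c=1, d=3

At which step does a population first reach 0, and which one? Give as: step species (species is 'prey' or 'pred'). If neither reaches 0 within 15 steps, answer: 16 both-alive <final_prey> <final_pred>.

Answer: 16 both-alive 18 6

Derivation:
Step 1: prey: 44+8-8=44; pred: 10+4-3=11
Step 2: prey: 44+8-9=43; pred: 11+4-3=12
Step 3: prey: 43+8-10=41; pred: 12+5-3=14
Step 4: prey: 41+8-11=38; pred: 14+5-4=15
Step 5: prey: 38+7-11=34; pred: 15+5-4=16
Step 6: prey: 34+6-10=30; pred: 16+5-4=17
Step 7: prey: 30+6-10=26; pred: 17+5-5=17
Step 8: prey: 26+5-8=23; pred: 17+4-5=16
Step 9: prey: 23+4-7=20; pred: 16+3-4=15
Step 10: prey: 20+4-6=18; pred: 15+3-4=14
Step 11: prey: 18+3-5=16; pred: 14+2-4=12
Step 12: prey: 16+3-3=16; pred: 12+1-3=10
Step 13: prey: 16+3-3=16; pred: 10+1-3=8
Step 14: prey: 16+3-2=17; pred: 8+1-2=7
Step 15: prey: 17+3-2=18; pred: 7+1-2=6
No extinction within 15 steps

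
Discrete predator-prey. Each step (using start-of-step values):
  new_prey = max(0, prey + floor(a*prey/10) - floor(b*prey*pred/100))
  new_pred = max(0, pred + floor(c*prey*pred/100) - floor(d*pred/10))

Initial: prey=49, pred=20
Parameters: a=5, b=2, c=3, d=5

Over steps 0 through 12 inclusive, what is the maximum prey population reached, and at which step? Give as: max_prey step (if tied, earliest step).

Answer: 54 1

Derivation:
Step 1: prey: 49+24-19=54; pred: 20+29-10=39
Step 2: prey: 54+27-42=39; pred: 39+63-19=83
Step 3: prey: 39+19-64=0; pred: 83+97-41=139
Step 4: prey: 0+0-0=0; pred: 139+0-69=70
Step 5: prey: 0+0-0=0; pred: 70+0-35=35
Step 6: prey: 0+0-0=0; pred: 35+0-17=18
Step 7: prey: 0+0-0=0; pred: 18+0-9=9
Step 8: prey: 0+0-0=0; pred: 9+0-4=5
Step 9: prey: 0+0-0=0; pred: 5+0-2=3
Step 10: prey: 0+0-0=0; pred: 3+0-1=2
Step 11: prey: 0+0-0=0; pred: 2+0-1=1
Step 12: prey: 0+0-0=0; pred: 1+0-0=1
Max prey = 54 at step 1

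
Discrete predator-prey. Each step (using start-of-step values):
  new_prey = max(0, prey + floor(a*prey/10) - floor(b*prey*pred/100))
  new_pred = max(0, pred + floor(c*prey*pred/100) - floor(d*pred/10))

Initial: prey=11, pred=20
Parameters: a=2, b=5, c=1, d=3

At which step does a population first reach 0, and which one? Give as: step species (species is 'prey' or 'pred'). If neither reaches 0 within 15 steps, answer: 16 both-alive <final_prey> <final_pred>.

Answer: 16 both-alive 1 3

Derivation:
Step 1: prey: 11+2-11=2; pred: 20+2-6=16
Step 2: prey: 2+0-1=1; pred: 16+0-4=12
Step 3: prey: 1+0-0=1; pred: 12+0-3=9
Step 4: prey: 1+0-0=1; pred: 9+0-2=7
Step 5: prey: 1+0-0=1; pred: 7+0-2=5
Step 6: prey: 1+0-0=1; pred: 5+0-1=4
Step 7: prey: 1+0-0=1; pred: 4+0-1=3
Step 8: prey: 1+0-0=1; pred: 3+0-0=3
Steps 9-15: state stable at prey=1, pred=3 (no change)
No extinction within 15 steps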